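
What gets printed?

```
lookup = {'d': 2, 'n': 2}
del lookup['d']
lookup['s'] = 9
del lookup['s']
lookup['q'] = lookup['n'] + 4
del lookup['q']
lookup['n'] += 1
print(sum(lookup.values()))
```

3

del 'd' → {'n': 2}
lookup['s'] = 9 → {'n': 2, 's': 9}
del 's' → {'n': 2}
lookup['q'] = lookup['n']+4 = 6 → {'n': 2, 'q': 6}
del 'q' → {'n': 2}
lookup['n'] = 2+1 = 3 → {'n': 3}
sum of values = 3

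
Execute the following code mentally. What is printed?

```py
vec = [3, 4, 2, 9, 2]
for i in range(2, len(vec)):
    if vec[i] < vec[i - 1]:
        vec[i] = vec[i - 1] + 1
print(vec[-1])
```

i=2: 2<4, vec[2] = 4+1 = 5 → [3, 4, 5, 9, 2]
i=3: 9>=5, unchanged → [3, 4, 5, 9, 2]
i=4: 2<9, vec[4] = 9+1 = 10 → [3, 4, 5, 9, 10]

10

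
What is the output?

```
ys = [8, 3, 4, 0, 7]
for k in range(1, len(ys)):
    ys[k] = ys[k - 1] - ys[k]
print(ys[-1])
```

k=1: ys[1] = 8-3 = 5 → [8, 5, 4, 0, 7]
k=2: ys[2] = 5-4 = 1 → [8, 5, 1, 0, 7]
k=3: ys[3] = 1-0 = 1 → [8, 5, 1, 1, 7]
k=4: ys[4] = 1-7 = -6 → [8, 5, 1, 1, -6]

-6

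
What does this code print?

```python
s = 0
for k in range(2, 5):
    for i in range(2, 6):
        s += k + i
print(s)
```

78

k=2,i=2: s = 0+4 = 4
k=2,i=3: s = 4+5 = 9
k=2,i=4: s = 9+6 = 15
k=2,i=5: s = 15+7 = 22
k=3,i=2: s = 22+5 = 27
k=3,i=3: s = 27+6 = 33
k=3,i=4: s = 33+7 = 40
k=3,i=5: s = 40+8 = 48
k=4,i=2: s = 48+6 = 54
k=4,i=3: s = 54+7 = 61
k=4,i=4: s = 61+8 = 69
k=4,i=5: s = 69+9 = 78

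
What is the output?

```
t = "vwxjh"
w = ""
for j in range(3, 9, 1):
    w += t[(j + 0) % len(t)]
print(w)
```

j=3: add t[3]='j' → 'j'
j=4: add t[4]='h' → 'jh'
j=5: add t[0]='v' → 'jhv'
j=6: add t[1]='w' → 'jhvw'
j=7: add t[2]='x' → 'jhvwx'
j=8: add t[3]='j' → 'jhvwxj'

jhvwxj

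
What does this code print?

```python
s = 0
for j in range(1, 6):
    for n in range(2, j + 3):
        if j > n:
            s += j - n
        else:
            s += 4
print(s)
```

j=1,n=2: not 1>2, s = 0+4 = 4
j=1,n=3: not 1>3, s = 4+4 = 8
j=2,n=2: not 2>2, s = 8+4 = 12
j=2,n=3: not 2>3, s = 12+4 = 16
j=2,n=4: not 2>4, s = 16+4 = 20
j=3,n=2: 3>2, s = 20+1 = 21
j=3,n=3: not 3>3, s = 21+4 = 25
j=3,n=4: not 3>4, s = 25+4 = 29
j=3,n=5: not 3>5, s = 29+4 = 33
j=4,n=2: 4>2, s = 33+2 = 35
j=4,n=3: 4>3, s = 35+1 = 36
j=4,n=4: not 4>4, s = 36+4 = 40
j=4,n=5: not 4>5, s = 40+4 = 44
j=4,n=6: not 4>6, s = 44+4 = 48
j=5,n=2: 5>2, s = 48+3 = 51
j=5,n=3: 5>3, s = 51+2 = 53
j=5,n=4: 5>4, s = 53+1 = 54
j=5,n=5: not 5>5, s = 54+4 = 58
j=5,n=6: not 5>6, s = 58+4 = 62
j=5,n=7: not 5>7, s = 62+4 = 66

66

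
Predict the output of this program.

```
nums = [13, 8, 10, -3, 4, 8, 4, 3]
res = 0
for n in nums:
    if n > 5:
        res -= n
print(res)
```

-39

n=13: >5, res = 0-13 = -13
n=8: >5, res = (-13)-8 = -21
n=10: >5, res = (-21)-10 = -31
n=-3: not >5
n=4: not >5
n=8: >5, res = (-31)-8 = -39
n=4: not >5
n=3: not >5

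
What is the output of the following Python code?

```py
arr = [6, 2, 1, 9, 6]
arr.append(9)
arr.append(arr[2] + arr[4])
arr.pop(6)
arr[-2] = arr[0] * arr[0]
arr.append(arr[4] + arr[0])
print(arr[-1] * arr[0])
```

252

append 9 → [6, 2, 1, 9, 6, 9]
append arr[2]+arr[4] = 1+6 = 7 → [6, 2, 1, 9, 6, 9, 7]
pop(6) removes 7 → [6, 2, 1, 9, 6, 9]
arr[-2] = arr[0]*arr[0] = 6*6 = 36 → [6, 2, 1, 9, 36, 9]
append arr[4]+arr[0] = 36+6 = 42 → [6, 2, 1, 9, 36, 9, 42]
arr[-1]*arr[0] = 42*6 = 252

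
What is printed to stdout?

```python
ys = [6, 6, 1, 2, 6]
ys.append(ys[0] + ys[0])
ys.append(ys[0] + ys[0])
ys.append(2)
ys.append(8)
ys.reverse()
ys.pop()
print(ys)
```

[8, 2, 12, 12, 6, 2, 1, 6]

append ys[0]+ys[0] = 6+6 = 12 → [6, 6, 1, 2, 6, 12]
append ys[0]+ys[0] = 6+6 = 12 → [6, 6, 1, 2, 6, 12, 12]
append 2 → [6, 6, 1, 2, 6, 12, 12, 2]
append 8 → [6, 6, 1, 2, 6, 12, 12, 2, 8]
reverse → [8, 2, 12, 12, 6, 2, 1, 6, 6]
pop() removes 6 → [8, 2, 12, 12, 6, 2, 1, 6]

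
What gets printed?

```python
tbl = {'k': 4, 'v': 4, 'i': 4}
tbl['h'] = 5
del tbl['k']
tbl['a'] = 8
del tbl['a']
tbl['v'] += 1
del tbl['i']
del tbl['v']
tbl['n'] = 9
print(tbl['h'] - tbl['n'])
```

-4

tbl['h'] = 5 → {'k': 4, 'v': 4, 'i': 4, 'h': 5}
del 'k' → {'v': 4, 'i': 4, 'h': 5}
tbl['a'] = 8 → {'v': 4, 'i': 4, 'h': 5, 'a': 8}
del 'a' → {'v': 4, 'i': 4, 'h': 5}
tbl['v'] = 4+1 = 5 → {'v': 5, 'i': 4, 'h': 5}
del 'i' → {'v': 5, 'h': 5}
del 'v' → {'h': 5}
tbl['n'] = 9 → {'h': 5, 'n': 9}
tbl['h']-tbl['n'] = 5-9 = -4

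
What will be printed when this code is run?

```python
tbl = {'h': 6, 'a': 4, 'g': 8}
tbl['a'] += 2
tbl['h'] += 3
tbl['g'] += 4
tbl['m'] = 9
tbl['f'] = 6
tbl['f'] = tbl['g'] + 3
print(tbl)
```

{'h': 9, 'a': 6, 'g': 12, 'm': 9, 'f': 15}

tbl['a'] = 4+2 = 6 → {'h': 6, 'a': 6, 'g': 8}
tbl['h'] = 6+3 = 9 → {'h': 9, 'a': 6, 'g': 8}
tbl['g'] = 8+4 = 12 → {'h': 9, 'a': 6, 'g': 12}
tbl['m'] = 9 → {'h': 9, 'a': 6, 'g': 12, 'm': 9}
tbl['f'] = 6 → {'h': 9, 'a': 6, 'g': 12, 'm': 9, 'f': 6}
tbl['f'] = tbl['g']+3 = 15 → {'h': 9, 'a': 6, 'g': 12, 'm': 9, 'f': 15}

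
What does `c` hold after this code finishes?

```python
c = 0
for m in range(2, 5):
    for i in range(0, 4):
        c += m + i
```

54

m=2,i=0: c = 0+2 = 2
m=2,i=1: c = 2+3 = 5
m=2,i=2: c = 5+4 = 9
m=2,i=3: c = 9+5 = 14
m=3,i=0: c = 14+3 = 17
m=3,i=1: c = 17+4 = 21
m=3,i=2: c = 21+5 = 26
m=3,i=3: c = 26+6 = 32
m=4,i=0: c = 32+4 = 36
m=4,i=1: c = 36+5 = 41
m=4,i=2: c = 41+6 = 47
m=4,i=3: c = 47+7 = 54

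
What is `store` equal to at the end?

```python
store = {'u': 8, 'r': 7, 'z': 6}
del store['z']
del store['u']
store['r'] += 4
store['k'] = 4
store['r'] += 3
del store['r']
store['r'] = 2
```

del 'z' → {'u': 8, 'r': 7}
del 'u' → {'r': 7}
store['r'] = 7+4 = 11 → {'r': 11}
store['k'] = 4 → {'r': 11, 'k': 4}
store['r'] = 11+3 = 14 → {'r': 14, 'k': 4}
del 'r' → {'k': 4}
store['r'] = 2 → {'k': 4, 'r': 2}

{'k': 4, 'r': 2}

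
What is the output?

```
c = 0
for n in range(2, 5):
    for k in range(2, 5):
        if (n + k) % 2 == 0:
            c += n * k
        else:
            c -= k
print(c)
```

n=2,k=2: even sum, c = 0+4 = 4
n=2,k=3: odd sum, c = 4-3 = 1
n=2,k=4: even sum, c = 1+8 = 9
n=3,k=2: odd sum, c = 9-2 = 7
n=3,k=3: even sum, c = 7+9 = 16
n=3,k=4: odd sum, c = 16-4 = 12
n=4,k=2: even sum, c = 12+8 = 20
n=4,k=3: odd sum, c = 20-3 = 17
n=4,k=4: even sum, c = 17+16 = 33

33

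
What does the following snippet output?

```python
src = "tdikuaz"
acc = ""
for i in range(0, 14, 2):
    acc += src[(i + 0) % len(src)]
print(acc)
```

tiuzdka

i=0: add src[0]='t' → 't'
i=2: add src[2]='i' → 'ti'
i=4: add src[4]='u' → 'tiu'
i=6: add src[6]='z' → 'tiuz'
i=8: add src[1]='d' → 'tiuzd'
i=10: add src[3]='k' → 'tiuzdk'
i=12: add src[5]='a' → 'tiuzdka'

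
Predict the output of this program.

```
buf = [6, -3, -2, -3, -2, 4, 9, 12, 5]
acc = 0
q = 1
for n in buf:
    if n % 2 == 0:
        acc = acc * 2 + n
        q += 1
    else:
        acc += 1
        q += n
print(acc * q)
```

1666

n=6: even, acc = 0*2+6 = 6; q=2
n=-3: not even, acc = 6+1 = 7; q=-1
n=-2: even, acc = 7*2+(-2) = 12; q=0
n=-3: not even, acc = 12+1 = 13; q=-3
n=-2: even, acc = 13*2+(-2) = 24; q=-2
n=4: even, acc = 24*2+4 = 52; q=-1
n=9: not even, acc = 52+1 = 53; q=8
n=12: even, acc = 53*2+12 = 118; q=9
n=5: not even, acc = 118+1 = 119; q=14
acc*q = 119*14 = 1666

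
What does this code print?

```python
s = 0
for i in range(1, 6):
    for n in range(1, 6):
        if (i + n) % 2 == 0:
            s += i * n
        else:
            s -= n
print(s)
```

i=1,n=1: even sum, s = 0+1 = 1
i=1,n=2: odd sum, s = 1-2 = -1
i=1,n=3: even sum, s = (-1)+3 = 2
i=1,n=4: odd sum, s = 2-4 = -2
i=1,n=5: even sum, s = (-2)+5 = 3
i=2,n=1: odd sum, s = 3-1 = 2
i=2,n=2: even sum, s = 2+4 = 6
i=2,n=3: odd sum, s = 6-3 = 3
i=2,n=4: even sum, s = 3+8 = 11
i=2,n=5: odd sum, s = 11-5 = 6
i=3,n=1: even sum, s = 6+3 = 9
i=3,n=2: odd sum, s = 9-2 = 7
i=3,n=3: even sum, s = 7+9 = 16
i=3,n=4: odd sum, s = 16-4 = 12
i=3,n=5: even sum, s = 12+15 = 27
i=4,n=1: odd sum, s = 27-1 = 26
i=4,n=2: even sum, s = 26+8 = 34
i=4,n=3: odd sum, s = 34-3 = 31
i=4,n=4: even sum, s = 31+16 = 47
i=4,n=5: odd sum, s = 47-5 = 42
i=5,n=1: even sum, s = 42+5 = 47
i=5,n=2: odd sum, s = 47-2 = 45
i=5,n=3: even sum, s = 45+15 = 60
i=5,n=4: odd sum, s = 60-4 = 56
i=5,n=5: even sum, s = 56+25 = 81

81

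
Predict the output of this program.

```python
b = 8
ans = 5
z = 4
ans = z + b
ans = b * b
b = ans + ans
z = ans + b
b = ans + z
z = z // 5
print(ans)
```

ans = 4+8 = 12
ans = 8*8 = 64
b = 64+64 = 128
z = 64+128 = 192
b = 64+192 = 256
z = 192//5 = 38

64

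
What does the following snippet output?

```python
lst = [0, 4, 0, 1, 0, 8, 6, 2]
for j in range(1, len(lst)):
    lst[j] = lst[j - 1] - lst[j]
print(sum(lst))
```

-71

j=1: lst[1] = 0-4 = -4 → [0, -4, 0, 1, 0, 8, 6, 2]
j=2: lst[2] = (-4)-0 = -4 → [0, -4, -4, 1, 0, 8, 6, 2]
j=3: lst[3] = (-4)-1 = -5 → [0, -4, -4, -5, 0, 8, 6, 2]
j=4: lst[4] = (-5)-0 = -5 → [0, -4, -4, -5, -5, 8, 6, 2]
j=5: lst[5] = (-5)-8 = -13 → [0, -4, -4, -5, -5, -13, 6, 2]
j=6: lst[6] = (-13)-6 = -19 → [0, -4, -4, -5, -5, -13, -19, 2]
j=7: lst[7] = (-19)-2 = -21 → [0, -4, -4, -5, -5, -13, -19, -21]
sum = -71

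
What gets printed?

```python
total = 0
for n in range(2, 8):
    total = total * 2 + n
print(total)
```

n=2: total = 0*2+2 = 2
n=3: total = 2*2+3 = 7
n=4: total = 7*2+4 = 18
n=5: total = 18*2+5 = 41
n=6: total = 41*2+6 = 88
n=7: total = 88*2+7 = 183

183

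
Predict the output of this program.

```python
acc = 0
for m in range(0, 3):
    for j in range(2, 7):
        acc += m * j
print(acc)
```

60

m=0,j=2: acc = 0+0 = 0
m=0,j=3: acc = 0+0 = 0
m=0,j=4: acc = 0+0 = 0
m=0,j=5: acc = 0+0 = 0
m=0,j=6: acc = 0+0 = 0
m=1,j=2: acc = 0+2 = 2
m=1,j=3: acc = 2+3 = 5
m=1,j=4: acc = 5+4 = 9
m=1,j=5: acc = 9+5 = 14
m=1,j=6: acc = 14+6 = 20
m=2,j=2: acc = 20+4 = 24
m=2,j=3: acc = 24+6 = 30
m=2,j=4: acc = 30+8 = 38
m=2,j=5: acc = 38+10 = 48
m=2,j=6: acc = 48+12 = 60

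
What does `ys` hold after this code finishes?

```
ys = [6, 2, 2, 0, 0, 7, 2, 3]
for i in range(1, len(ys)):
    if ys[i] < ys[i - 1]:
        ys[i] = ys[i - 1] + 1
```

i=1: 2<6, ys[1] = 6+1 = 7 → [6, 7, 2, 0, 0, 7, 2, 3]
i=2: 2<7, ys[2] = 7+1 = 8 → [6, 7, 8, 0, 0, 7, 2, 3]
i=3: 0<8, ys[3] = 8+1 = 9 → [6, 7, 8, 9, 0, 7, 2, 3]
i=4: 0<9, ys[4] = 9+1 = 10 → [6, 7, 8, 9, 10, 7, 2, 3]
i=5: 7<10, ys[5] = 10+1 = 11 → [6, 7, 8, 9, 10, 11, 2, 3]
i=6: 2<11, ys[6] = 11+1 = 12 → [6, 7, 8, 9, 10, 11, 12, 3]
i=7: 3<12, ys[7] = 12+1 = 13 → [6, 7, 8, 9, 10, 11, 12, 13]

[6, 7, 8, 9, 10, 11, 12, 13]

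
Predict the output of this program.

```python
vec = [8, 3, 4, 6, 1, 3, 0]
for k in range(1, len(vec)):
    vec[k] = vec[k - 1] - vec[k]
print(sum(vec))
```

k=1: vec[1] = 8-3 = 5 → [8, 5, 4, 6, 1, 3, 0]
k=2: vec[2] = 5-4 = 1 → [8, 5, 1, 6, 1, 3, 0]
k=3: vec[3] = 1-6 = -5 → [8, 5, 1, -5, 1, 3, 0]
k=4: vec[4] = (-5)-1 = -6 → [8, 5, 1, -5, -6, 3, 0]
k=5: vec[5] = (-6)-3 = -9 → [8, 5, 1, -5, -6, -9, 0]
k=6: vec[6] = (-9)-0 = -9 → [8, 5, 1, -5, -6, -9, -9]
sum = -15

-15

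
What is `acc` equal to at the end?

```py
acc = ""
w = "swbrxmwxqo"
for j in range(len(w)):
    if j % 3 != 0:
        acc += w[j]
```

'wbxmxq'

j=0: skip
j=1: add 'w' → 'w'
j=2: add 'b' → 'wb'
j=3: skip
j=4: add 'x' → 'wbx'
j=5: add 'm' → 'wbxm'
j=6: skip
j=7: add 'x' → 'wbxmx'
j=8: add 'q' → 'wbxmxq'
j=9: skip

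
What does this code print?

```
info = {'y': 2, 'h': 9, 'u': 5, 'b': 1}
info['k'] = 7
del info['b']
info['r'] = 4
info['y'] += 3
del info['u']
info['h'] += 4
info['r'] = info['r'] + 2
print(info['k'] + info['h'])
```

info['k'] = 7 → {'y': 2, 'h': 9, 'u': 5, 'b': 1, 'k': 7}
del 'b' → {'y': 2, 'h': 9, 'u': 5, 'k': 7}
info['r'] = 4 → {'y': 2, 'h': 9, 'u': 5, 'k': 7, 'r': 4}
info['y'] = 2+3 = 5 → {'y': 5, 'h': 9, 'u': 5, 'k': 7, 'r': 4}
del 'u' → {'y': 5, 'h': 9, 'k': 7, 'r': 4}
info['h'] = 9+4 = 13 → {'y': 5, 'h': 13, 'k': 7, 'r': 4}
info['r'] = info['r']+2 = 6 → {'y': 5, 'h': 13, 'k': 7, 'r': 6}
info['k']+info['h'] = 7+13 = 20

20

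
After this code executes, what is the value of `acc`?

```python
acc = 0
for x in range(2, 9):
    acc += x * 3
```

x=2: acc = 0+2*3 = 6
x=3: acc = 6+3*3 = 15
x=4: acc = 15+4*3 = 27
x=5: acc = 27+5*3 = 42
x=6: acc = 42+6*3 = 60
x=7: acc = 60+7*3 = 81
x=8: acc = 81+8*3 = 105

105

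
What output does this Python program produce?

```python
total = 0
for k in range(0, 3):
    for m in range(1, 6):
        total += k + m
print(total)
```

60

k=0,m=1: total = 0+1 = 1
k=0,m=2: total = 1+2 = 3
k=0,m=3: total = 3+3 = 6
k=0,m=4: total = 6+4 = 10
k=0,m=5: total = 10+5 = 15
k=1,m=1: total = 15+2 = 17
k=1,m=2: total = 17+3 = 20
k=1,m=3: total = 20+4 = 24
k=1,m=4: total = 24+5 = 29
k=1,m=5: total = 29+6 = 35
k=2,m=1: total = 35+3 = 38
k=2,m=2: total = 38+4 = 42
k=2,m=3: total = 42+5 = 47
k=2,m=4: total = 47+6 = 53
k=2,m=5: total = 53+7 = 60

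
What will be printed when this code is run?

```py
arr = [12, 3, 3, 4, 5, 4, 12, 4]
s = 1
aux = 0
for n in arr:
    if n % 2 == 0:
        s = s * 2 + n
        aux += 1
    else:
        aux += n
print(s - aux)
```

284

n=12: even, s = 1*2+12 = 14; aux=1
n=3: not even; aux=4
n=3: not even; aux=7
n=4: even, s = 14*2+4 = 32; aux=8
n=5: not even; aux=13
n=4: even, s = 32*2+4 = 68; aux=14
n=12: even, s = 68*2+12 = 148; aux=15
n=4: even, s = 148*2+4 = 300; aux=16
s-aux = 300-16 = 284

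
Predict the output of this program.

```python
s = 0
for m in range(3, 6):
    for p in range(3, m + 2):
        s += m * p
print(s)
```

159

m=3,p=3: s = 0+9 = 9
m=3,p=4: s = 9+12 = 21
m=4,p=3: s = 21+12 = 33
m=4,p=4: s = 33+16 = 49
m=4,p=5: s = 49+20 = 69
m=5,p=3: s = 69+15 = 84
m=5,p=4: s = 84+20 = 104
m=5,p=5: s = 104+25 = 129
m=5,p=6: s = 129+30 = 159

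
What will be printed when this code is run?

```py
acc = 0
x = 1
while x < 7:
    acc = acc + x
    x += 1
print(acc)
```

x=1: acc = 0+1 = 1
x=2: acc = 1+2 = 3
x=3: acc = 3+3 = 6
x=4: acc = 6+4 = 10
x=5: acc = 10+5 = 15
x=6: acc = 15+6 = 21

21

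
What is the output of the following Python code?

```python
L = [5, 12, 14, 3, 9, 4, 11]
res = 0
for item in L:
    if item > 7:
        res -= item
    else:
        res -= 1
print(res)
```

-49

item=5: not >7, res = 0-1 = -1
item=12: >7, res = (-1)-12 = -13
item=14: >7, res = (-13)-14 = -27
item=3: not >7, res = (-27)-1 = -28
item=9: >7, res = (-28)-9 = -37
item=4: not >7, res = (-37)-1 = -38
item=11: >7, res = (-38)-11 = -49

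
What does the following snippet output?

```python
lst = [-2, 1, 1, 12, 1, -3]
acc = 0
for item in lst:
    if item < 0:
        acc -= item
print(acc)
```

5

item=-2: <0, acc = 0-(-2) = 2
item=1: not <0
item=1: not <0
item=12: not <0
item=1: not <0
item=-3: <0, acc = 2-(-3) = 5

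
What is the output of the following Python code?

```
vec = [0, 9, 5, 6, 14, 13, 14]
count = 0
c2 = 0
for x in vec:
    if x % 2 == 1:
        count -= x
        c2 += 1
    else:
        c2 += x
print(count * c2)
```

-999

x=0: not odd; c2=0
x=9: odd, count = 0-9 = -9; c2=1
x=5: odd, count = (-9)-5 = -14; c2=2
x=6: not odd; c2=8
x=14: not odd; c2=22
x=13: odd, count = (-14)-13 = -27; c2=23
x=14: not odd; c2=37
count*c2 = (-27)*37 = -999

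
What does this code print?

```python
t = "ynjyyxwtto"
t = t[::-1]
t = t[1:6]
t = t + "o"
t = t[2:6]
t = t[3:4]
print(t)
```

reverse → 'ottwxyyjny'
slice [1:6] → 'ttwxy'
+ 'o' → 'ttwxyo'
slice [2:6] → 'wxyo'
slice [3:4] → 'o'

o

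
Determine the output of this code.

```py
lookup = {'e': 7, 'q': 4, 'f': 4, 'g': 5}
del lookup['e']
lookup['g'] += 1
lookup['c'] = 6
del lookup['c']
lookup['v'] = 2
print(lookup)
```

{'q': 4, 'f': 4, 'g': 6, 'v': 2}

del 'e' → {'q': 4, 'f': 4, 'g': 5}
lookup['g'] = 5+1 = 6 → {'q': 4, 'f': 4, 'g': 6}
lookup['c'] = 6 → {'q': 4, 'f': 4, 'g': 6, 'c': 6}
del 'c' → {'q': 4, 'f': 4, 'g': 6}
lookup['v'] = 2 → {'q': 4, 'f': 4, 'g': 6, 'v': 2}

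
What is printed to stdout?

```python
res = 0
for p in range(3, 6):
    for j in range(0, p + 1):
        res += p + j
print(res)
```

93

p=3,j=0: res = 0+3 = 3
p=3,j=1: res = 3+4 = 7
p=3,j=2: res = 7+5 = 12
p=3,j=3: res = 12+6 = 18
p=4,j=0: res = 18+4 = 22
p=4,j=1: res = 22+5 = 27
p=4,j=2: res = 27+6 = 33
p=4,j=3: res = 33+7 = 40
p=4,j=4: res = 40+8 = 48
p=5,j=0: res = 48+5 = 53
p=5,j=1: res = 53+6 = 59
p=5,j=2: res = 59+7 = 66
p=5,j=3: res = 66+8 = 74
p=5,j=4: res = 74+9 = 83
p=5,j=5: res = 83+10 = 93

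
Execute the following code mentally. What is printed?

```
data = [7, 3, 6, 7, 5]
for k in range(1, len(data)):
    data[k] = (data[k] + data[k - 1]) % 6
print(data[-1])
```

k=1: data[1] = (3+7)%6 = 4 → [7, 4, 6, 7, 5]
k=2: data[2] = (6+4)%6 = 4 → [7, 4, 4, 7, 5]
k=3: data[3] = (7+4)%6 = 5 → [7, 4, 4, 5, 5]
k=4: data[4] = (5+5)%6 = 4 → [7, 4, 4, 5, 4]

4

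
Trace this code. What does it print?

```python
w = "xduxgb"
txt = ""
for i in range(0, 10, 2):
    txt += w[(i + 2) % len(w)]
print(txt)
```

i=0: add w[2]='u' → 'u'
i=2: add w[4]='g' → 'ug'
i=4: add w[0]='x' → 'ugx'
i=6: add w[2]='u' → 'ugxu'
i=8: add w[4]='g' → 'ugxug'

ugxug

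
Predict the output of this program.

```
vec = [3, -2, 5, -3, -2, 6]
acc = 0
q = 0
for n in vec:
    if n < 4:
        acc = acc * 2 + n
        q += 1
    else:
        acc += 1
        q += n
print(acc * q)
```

n=3: <4, acc = 0*2+3 = 3; q=1
n=-2: <4, acc = 3*2+(-2) = 4; q=2
n=5: not <4, acc = 4+1 = 5; q=7
n=-3: <4, acc = 5*2+(-3) = 7; q=8
n=-2: <4, acc = 7*2+(-2) = 12; q=9
n=6: not <4, acc = 12+1 = 13; q=15
acc*q = 13*15 = 195

195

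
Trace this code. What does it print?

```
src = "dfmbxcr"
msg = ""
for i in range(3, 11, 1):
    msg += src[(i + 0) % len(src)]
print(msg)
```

i=3: add src[3]='b' → 'b'
i=4: add src[4]='x' → 'bx'
i=5: add src[5]='c' → 'bxc'
i=6: add src[6]='r' → 'bxcr'
i=7: add src[0]='d' → 'bxcrd'
i=8: add src[1]='f' → 'bxcrdf'
i=9: add src[2]='m' → 'bxcrdfm'
i=10: add src[3]='b' → 'bxcrdfmb'

bxcrdfmb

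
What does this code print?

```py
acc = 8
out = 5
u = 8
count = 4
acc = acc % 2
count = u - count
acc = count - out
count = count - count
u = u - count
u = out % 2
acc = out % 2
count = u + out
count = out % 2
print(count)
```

acc = 8%2 = 0
count = 8-4 = 4
acc = 4-5 = -1
count = 4-4 = 0
u = 8-0 = 8
u = 5%2 = 1
acc = 5%2 = 1
count = 1+5 = 6
count = 5%2 = 1

1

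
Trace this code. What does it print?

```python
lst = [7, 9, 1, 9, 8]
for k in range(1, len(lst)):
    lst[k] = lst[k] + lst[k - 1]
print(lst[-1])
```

k=1: lst[1] = 9+7 = 16 → [7, 16, 1, 9, 8]
k=2: lst[2] = 1+16 = 17 → [7, 16, 17, 9, 8]
k=3: lst[3] = 9+17 = 26 → [7, 16, 17, 26, 8]
k=4: lst[4] = 8+26 = 34 → [7, 16, 17, 26, 34]

34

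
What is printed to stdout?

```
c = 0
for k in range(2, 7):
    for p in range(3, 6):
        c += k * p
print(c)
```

240

k=2,p=3: c = 0+6 = 6
k=2,p=4: c = 6+8 = 14
k=2,p=5: c = 14+10 = 24
k=3,p=3: c = 24+9 = 33
k=3,p=4: c = 33+12 = 45
k=3,p=5: c = 45+15 = 60
k=4,p=3: c = 60+12 = 72
k=4,p=4: c = 72+16 = 88
k=4,p=5: c = 88+20 = 108
k=5,p=3: c = 108+15 = 123
k=5,p=4: c = 123+20 = 143
k=5,p=5: c = 143+25 = 168
k=6,p=3: c = 168+18 = 186
k=6,p=4: c = 186+24 = 210
k=6,p=5: c = 210+30 = 240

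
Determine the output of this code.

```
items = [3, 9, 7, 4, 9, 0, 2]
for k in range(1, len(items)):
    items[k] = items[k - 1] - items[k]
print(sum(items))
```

-113

k=1: items[1] = 3-9 = -6 → [3, -6, 7, 4, 9, 0, 2]
k=2: items[2] = (-6)-7 = -13 → [3, -6, -13, 4, 9, 0, 2]
k=3: items[3] = (-13)-4 = -17 → [3, -6, -13, -17, 9, 0, 2]
k=4: items[4] = (-17)-9 = -26 → [3, -6, -13, -17, -26, 0, 2]
k=5: items[5] = (-26)-0 = -26 → [3, -6, -13, -17, -26, -26, 2]
k=6: items[6] = (-26)-2 = -28 → [3, -6, -13, -17, -26, -26, -28]
sum = -113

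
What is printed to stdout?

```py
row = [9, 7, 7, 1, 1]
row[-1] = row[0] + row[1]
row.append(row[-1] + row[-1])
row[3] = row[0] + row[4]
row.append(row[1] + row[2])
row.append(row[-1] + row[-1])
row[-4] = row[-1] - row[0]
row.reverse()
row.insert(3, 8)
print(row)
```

row[-1] = row[0]+row[1] = 9+7 = 16 → [9, 7, 7, 1, 16]
append row[-1]+row[-1] = 16+16 = 32 → [9, 7, 7, 1, 16, 32]
row[3] = row[0]+row[4] = 9+16 = 25 → [9, 7, 7, 25, 16, 32]
append row[1]+row[2] = 7+7 = 14 → [9, 7, 7, 25, 16, 32, 14]
append row[-1]+row[-1] = 14+14 = 28 → [9, 7, 7, 25, 16, 32, 14, 28]
row[-4] = row[-1]-row[0] = 28-9 = 19 → [9, 7, 7, 25, 19, 32, 14, 28]
reverse → [28, 14, 32, 19, 25, 7, 7, 9]
insert 8 at 3 → [28, 14, 32, 8, 19, 25, 7, 7, 9]

[28, 14, 32, 8, 19, 25, 7, 7, 9]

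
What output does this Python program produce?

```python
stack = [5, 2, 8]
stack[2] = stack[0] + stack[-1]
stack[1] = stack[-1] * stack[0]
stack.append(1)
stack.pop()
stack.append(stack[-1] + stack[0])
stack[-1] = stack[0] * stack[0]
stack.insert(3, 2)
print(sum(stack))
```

110

stack[2] = stack[0]+stack[-1] = 5+8 = 13 → [5, 2, 13]
stack[1] = stack[-1]*stack[0] = 13*5 = 65 → [5, 65, 13]
append 1 → [5, 65, 13, 1]
pop() removes 1 → [5, 65, 13]
append stack[-1]+stack[0] = 13+5 = 18 → [5, 65, 13, 18]
stack[-1] = stack[0]*stack[0] = 5*5 = 25 → [5, 65, 13, 25]
insert 2 at 3 → [5, 65, 13, 2, 25]
sum = 110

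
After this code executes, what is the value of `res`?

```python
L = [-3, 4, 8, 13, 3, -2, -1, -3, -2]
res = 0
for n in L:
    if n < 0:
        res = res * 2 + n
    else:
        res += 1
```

n=-3: <0, res = 0*2+(-3) = -3
n=4: not <0, res = (-3)+1 = -2
n=8: not <0, res = (-2)+1 = -1
n=13: not <0, res = (-1)+1 = 0
n=3: not <0, res = 0+1 = 1
n=-2: <0, res = 1*2+(-2) = 0
n=-1: <0, res = 0*2+(-1) = -1
n=-3: <0, res = (-1)*2+(-3) = -5
n=-2: <0, res = (-5)*2+(-2) = -12

-12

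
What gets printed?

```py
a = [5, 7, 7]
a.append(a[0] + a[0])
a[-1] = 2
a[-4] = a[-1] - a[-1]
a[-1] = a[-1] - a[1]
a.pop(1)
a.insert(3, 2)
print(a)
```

append a[0]+a[0] = 5+5 = 10 → [5, 7, 7, 10]
a[-1] = 2 → [5, 7, 7, 2]
a[-4] = a[-1]-a[-1] = 2-2 = 0 → [0, 7, 7, 2]
a[-1] = a[-1]-a[1] = 2-7 = -5 → [0, 7, 7, -5]
pop(1) removes 7 → [0, 7, -5]
insert 2 at 3 → [0, 7, -5, 2]

[0, 7, -5, 2]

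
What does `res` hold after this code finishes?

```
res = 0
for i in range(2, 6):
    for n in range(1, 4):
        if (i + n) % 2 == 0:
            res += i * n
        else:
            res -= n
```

32

i=2,n=1: odd sum, res = 0-1 = -1
i=2,n=2: even sum, res = (-1)+4 = 3
i=2,n=3: odd sum, res = 3-3 = 0
i=3,n=1: even sum, res = 0+3 = 3
i=3,n=2: odd sum, res = 3-2 = 1
i=3,n=3: even sum, res = 1+9 = 10
i=4,n=1: odd sum, res = 10-1 = 9
i=4,n=2: even sum, res = 9+8 = 17
i=4,n=3: odd sum, res = 17-3 = 14
i=5,n=1: even sum, res = 14+5 = 19
i=5,n=2: odd sum, res = 19-2 = 17
i=5,n=3: even sum, res = 17+15 = 32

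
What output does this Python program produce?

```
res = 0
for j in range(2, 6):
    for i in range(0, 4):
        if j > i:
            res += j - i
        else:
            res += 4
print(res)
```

j=2,i=0: 2>0, res = 0+2 = 2
j=2,i=1: 2>1, res = 2+1 = 3
j=2,i=2: not 2>2, res = 3+4 = 7
j=2,i=3: not 2>3, res = 7+4 = 11
j=3,i=0: 3>0, res = 11+3 = 14
j=3,i=1: 3>1, res = 14+2 = 16
j=3,i=2: 3>2, res = 16+1 = 17
j=3,i=3: not 3>3, res = 17+4 = 21
j=4,i=0: 4>0, res = 21+4 = 25
j=4,i=1: 4>1, res = 25+3 = 28
j=4,i=2: 4>2, res = 28+2 = 30
j=4,i=3: 4>3, res = 30+1 = 31
j=5,i=0: 5>0, res = 31+5 = 36
j=5,i=1: 5>1, res = 36+4 = 40
j=5,i=2: 5>2, res = 40+3 = 43
j=5,i=3: 5>3, res = 43+2 = 45

45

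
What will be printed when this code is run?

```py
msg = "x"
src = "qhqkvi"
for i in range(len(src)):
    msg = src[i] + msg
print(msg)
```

ivkqhqx

i=0: prepend 'q' → 'qx'
i=1: prepend 'h' → 'hqx'
i=2: prepend 'q' → 'qhqx'
i=3: prepend 'k' → 'kqhqx'
i=4: prepend 'v' → 'vkqhqx'
i=5: prepend 'i' → 'ivkqhqx'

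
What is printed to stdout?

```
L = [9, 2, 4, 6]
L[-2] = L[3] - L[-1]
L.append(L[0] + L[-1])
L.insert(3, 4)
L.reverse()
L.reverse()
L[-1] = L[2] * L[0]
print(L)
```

L[-2] = L[3]-L[-1] = 6-6 = 0 → [9, 2, 0, 6]
append L[0]+L[-1] = 9+6 = 15 → [9, 2, 0, 6, 15]
insert 4 at 3 → [9, 2, 0, 4, 6, 15]
reverse → [15, 6, 4, 0, 2, 9]
reverse → [9, 2, 0, 4, 6, 15]
L[-1] = L[2]*L[0] = 0*9 = 0 → [9, 2, 0, 4, 6, 0]

[9, 2, 0, 4, 6, 0]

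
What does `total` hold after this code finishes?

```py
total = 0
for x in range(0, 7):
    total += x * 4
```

x=0: total = 0+0*4 = 0
x=1: total = 0+1*4 = 4
x=2: total = 4+2*4 = 12
x=3: total = 12+3*4 = 24
x=4: total = 24+4*4 = 40
x=5: total = 40+5*4 = 60
x=6: total = 60+6*4 = 84

84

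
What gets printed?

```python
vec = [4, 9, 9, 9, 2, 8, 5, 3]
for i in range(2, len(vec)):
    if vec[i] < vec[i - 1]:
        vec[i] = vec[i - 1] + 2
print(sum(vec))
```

i=2: 9>=9, unchanged → [4, 9, 9, 9, 2, 8, 5, 3]
i=3: 9>=9, unchanged → [4, 9, 9, 9, 2, 8, 5, 3]
i=4: 2<9, vec[4] = 9+2 = 11 → [4, 9, 9, 9, 11, 8, 5, 3]
i=5: 8<11, vec[5] = 11+2 = 13 → [4, 9, 9, 9, 11, 13, 5, 3]
i=6: 5<13, vec[6] = 13+2 = 15 → [4, 9, 9, 9, 11, 13, 15, 3]
i=7: 3<15, vec[7] = 15+2 = 17 → [4, 9, 9, 9, 11, 13, 15, 17]
sum = 87

87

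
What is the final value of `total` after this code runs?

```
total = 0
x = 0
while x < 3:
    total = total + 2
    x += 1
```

6

x=0: total = 0+2 = 2
x=1: total = 2+2 = 4
x=2: total = 4+2 = 6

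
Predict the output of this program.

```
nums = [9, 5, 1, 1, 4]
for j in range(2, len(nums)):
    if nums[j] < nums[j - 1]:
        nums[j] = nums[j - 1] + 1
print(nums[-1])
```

j=2: 1<5, nums[2] = 5+1 = 6 → [9, 5, 6, 1, 4]
j=3: 1<6, nums[3] = 6+1 = 7 → [9, 5, 6, 7, 4]
j=4: 4<7, nums[4] = 7+1 = 8 → [9, 5, 6, 7, 8]

8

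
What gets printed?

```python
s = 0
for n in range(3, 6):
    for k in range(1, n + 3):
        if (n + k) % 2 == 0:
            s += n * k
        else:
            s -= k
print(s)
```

n=3,k=1: even sum, s = 0+3 = 3
n=3,k=2: odd sum, s = 3-2 = 1
n=3,k=3: even sum, s = 1+9 = 10
n=3,k=4: odd sum, s = 10-4 = 6
n=3,k=5: even sum, s = 6+15 = 21
n=4,k=1: odd sum, s = 21-1 = 20
n=4,k=2: even sum, s = 20+8 = 28
n=4,k=3: odd sum, s = 28-3 = 25
n=4,k=4: even sum, s = 25+16 = 41
n=4,k=5: odd sum, s = 41-5 = 36
n=4,k=6: even sum, s = 36+24 = 60
n=5,k=1: even sum, s = 60+5 = 65
n=5,k=2: odd sum, s = 65-2 = 63
n=5,k=3: even sum, s = 63+15 = 78
n=5,k=4: odd sum, s = 78-4 = 74
n=5,k=5: even sum, s = 74+25 = 99
n=5,k=6: odd sum, s = 99-6 = 93
n=5,k=7: even sum, s = 93+35 = 128

128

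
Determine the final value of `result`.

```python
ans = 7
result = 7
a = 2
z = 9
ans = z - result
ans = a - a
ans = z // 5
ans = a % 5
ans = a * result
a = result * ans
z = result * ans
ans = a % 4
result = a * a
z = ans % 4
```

ans = 9-7 = 2
ans = 2-2 = 0
ans = 9//5 = 1
ans = 2%5 = 2
ans = 2*7 = 14
a = 7*14 = 98
z = 7*14 = 98
ans = 98%4 = 2
result = 98*98 = 9604
z = 2%4 = 2

9604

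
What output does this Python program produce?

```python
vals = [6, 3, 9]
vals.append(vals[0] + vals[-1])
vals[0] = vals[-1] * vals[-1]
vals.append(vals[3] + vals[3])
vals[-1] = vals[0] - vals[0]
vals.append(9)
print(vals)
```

append vals[0]+vals[-1] = 6+9 = 15 → [6, 3, 9, 15]
vals[0] = vals[-1]*vals[-1] = 15*15 = 225 → [225, 3, 9, 15]
append vals[3]+vals[3] = 15+15 = 30 → [225, 3, 9, 15, 30]
vals[-1] = vals[0]-vals[0] = 225-225 = 0 → [225, 3, 9, 15, 0]
append 9 → [225, 3, 9, 15, 0, 9]

[225, 3, 9, 15, 0, 9]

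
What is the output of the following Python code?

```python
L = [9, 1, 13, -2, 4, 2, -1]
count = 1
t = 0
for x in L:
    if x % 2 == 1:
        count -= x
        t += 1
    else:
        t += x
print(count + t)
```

-13

x=9: odd, count = 1-9 = -8; t=1
x=1: odd, count = (-8)-1 = -9; t=2
x=13: odd, count = (-9)-13 = -22; t=3
x=-2: not odd; t=1
x=4: not odd; t=5
x=2: not odd; t=7
x=-1: odd, count = (-22)-(-1) = -21; t=8
count+t = (-21)+8 = -13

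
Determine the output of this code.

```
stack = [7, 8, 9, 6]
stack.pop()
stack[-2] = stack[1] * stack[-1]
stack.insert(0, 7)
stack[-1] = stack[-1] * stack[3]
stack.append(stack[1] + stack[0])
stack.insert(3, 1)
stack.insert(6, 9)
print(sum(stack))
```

pop() removes 6 → [7, 8, 9]
stack[-2] = stack[1]*stack[-1] = 8*9 = 72 → [7, 72, 9]
insert 7 at 0 → [7, 7, 72, 9]
stack[-1] = stack[-1]*stack[3] = 9*9 = 81 → [7, 7, 72, 81]
append stack[1]+stack[0] = 7+7 = 14 → [7, 7, 72, 81, 14]
insert 1 at 3 → [7, 7, 72, 1, 81, 14]
insert 9 at 6 → [7, 7, 72, 1, 81, 14, 9]
sum = 191

191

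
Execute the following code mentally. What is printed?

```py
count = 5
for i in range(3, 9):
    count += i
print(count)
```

38

i=3: count = 5+3 = 8
i=4: count = 8+4 = 12
i=5: count = 12+5 = 17
i=6: count = 17+6 = 23
i=7: count = 23+7 = 30
i=8: count = 30+8 = 38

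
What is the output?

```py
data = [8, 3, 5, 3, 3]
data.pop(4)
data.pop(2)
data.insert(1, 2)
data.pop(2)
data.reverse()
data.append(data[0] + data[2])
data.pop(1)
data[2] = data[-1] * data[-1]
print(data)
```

[3, 8, 121]

pop(4) removes 3 → [8, 3, 5, 3]
pop(2) removes 5 → [8, 3, 3]
insert 2 at 1 → [8, 2, 3, 3]
pop(2) removes 3 → [8, 2, 3]
reverse → [3, 2, 8]
append data[0]+data[2] = 3+8 = 11 → [3, 2, 8, 11]
pop(1) removes 2 → [3, 8, 11]
data[2] = data[-1]*data[-1] = 11*11 = 121 → [3, 8, 121]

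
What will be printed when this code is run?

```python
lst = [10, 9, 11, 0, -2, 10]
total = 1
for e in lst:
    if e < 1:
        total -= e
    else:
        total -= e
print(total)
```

e=10: not <1, total = 1-10 = -9
e=9: not <1, total = (-9)-9 = -18
e=11: not <1, total = (-18)-11 = -29
e=0: <1, total = (-29)-0 = -29
e=-2: <1, total = (-29)-(-2) = -27
e=10: not <1, total = (-27)-10 = -37

-37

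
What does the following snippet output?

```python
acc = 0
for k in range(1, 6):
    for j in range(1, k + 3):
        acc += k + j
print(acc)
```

165

k=1,j=1: acc = 0+2 = 2
k=1,j=2: acc = 2+3 = 5
k=1,j=3: acc = 5+4 = 9
k=2,j=1: acc = 9+3 = 12
k=2,j=2: acc = 12+4 = 16
k=2,j=3: acc = 16+5 = 21
k=2,j=4: acc = 21+6 = 27
k=3,j=1: acc = 27+4 = 31
k=3,j=2: acc = 31+5 = 36
k=3,j=3: acc = 36+6 = 42
k=3,j=4: acc = 42+7 = 49
k=3,j=5: acc = 49+8 = 57
k=4,j=1: acc = 57+5 = 62
k=4,j=2: acc = 62+6 = 68
k=4,j=3: acc = 68+7 = 75
k=4,j=4: acc = 75+8 = 83
k=4,j=5: acc = 83+9 = 92
k=4,j=6: acc = 92+10 = 102
k=5,j=1: acc = 102+6 = 108
k=5,j=2: acc = 108+7 = 115
k=5,j=3: acc = 115+8 = 123
k=5,j=4: acc = 123+9 = 132
k=5,j=5: acc = 132+10 = 142
k=5,j=6: acc = 142+11 = 153
k=5,j=7: acc = 153+12 = 165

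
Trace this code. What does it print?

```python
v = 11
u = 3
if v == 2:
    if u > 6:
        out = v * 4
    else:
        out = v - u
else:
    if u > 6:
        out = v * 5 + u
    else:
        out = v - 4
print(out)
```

7

v=11, u=3
v == 2 is False; u > 6 is False
→ out = v - 4 = 7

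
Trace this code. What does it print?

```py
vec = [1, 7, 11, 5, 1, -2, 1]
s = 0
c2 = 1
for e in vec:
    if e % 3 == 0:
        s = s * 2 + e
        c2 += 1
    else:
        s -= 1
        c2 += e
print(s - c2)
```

e=1: not %3==0, s = 0-1 = -1; c2=2
e=7: not %3==0, s = (-1)-1 = -2; c2=9
e=11: not %3==0, s = (-2)-1 = -3; c2=20
e=5: not %3==0, s = (-3)-1 = -4; c2=25
e=1: not %3==0, s = (-4)-1 = -5; c2=26
e=-2: not %3==0, s = (-5)-1 = -6; c2=24
e=1: not %3==0, s = (-6)-1 = -7; c2=25
s-c2 = (-7)-25 = -32

-32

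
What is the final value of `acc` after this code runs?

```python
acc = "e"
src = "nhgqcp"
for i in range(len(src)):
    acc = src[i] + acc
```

i=0: prepend 'n' → 'ne'
i=1: prepend 'h' → 'hne'
i=2: prepend 'g' → 'ghne'
i=3: prepend 'q' → 'qghne'
i=4: prepend 'c' → 'cqghne'
i=5: prepend 'p' → 'pcqghne'

'pcqghne'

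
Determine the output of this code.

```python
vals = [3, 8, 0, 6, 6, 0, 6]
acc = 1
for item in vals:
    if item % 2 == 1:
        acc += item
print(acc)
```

item=3: odd, acc = 1+3 = 4
item=8: not odd
item=0: not odd
item=6: not odd
item=6: not odd
item=0: not odd
item=6: not odd

4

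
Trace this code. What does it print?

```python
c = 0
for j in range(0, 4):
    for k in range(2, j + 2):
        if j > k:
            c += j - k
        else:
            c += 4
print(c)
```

21

j=1,k=2: not 1>2, c = 0+4 = 4
j=2,k=2: not 2>2, c = 4+4 = 8
j=2,k=3: not 2>3, c = 8+4 = 12
j=3,k=2: 3>2, c = 12+1 = 13
j=3,k=3: not 3>3, c = 13+4 = 17
j=3,k=4: not 3>4, c = 17+4 = 21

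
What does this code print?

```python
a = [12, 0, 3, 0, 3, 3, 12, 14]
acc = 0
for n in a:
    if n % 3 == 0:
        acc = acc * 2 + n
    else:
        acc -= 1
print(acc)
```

845

n=12: %3==0, acc = 0*2+12 = 12
n=0: %3==0, acc = 12*2+0 = 24
n=3: %3==0, acc = 24*2+3 = 51
n=0: %3==0, acc = 51*2+0 = 102
n=3: %3==0, acc = 102*2+3 = 207
n=3: %3==0, acc = 207*2+3 = 417
n=12: %3==0, acc = 417*2+12 = 846
n=14: not %3==0, acc = 846-1 = 845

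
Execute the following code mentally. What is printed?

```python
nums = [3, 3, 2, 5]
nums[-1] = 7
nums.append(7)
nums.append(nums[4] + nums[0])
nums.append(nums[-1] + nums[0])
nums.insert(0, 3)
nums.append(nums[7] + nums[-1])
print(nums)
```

[3, 3, 3, 2, 7, 7, 10, 13, 26]

nums[-1] = 7 → [3, 3, 2, 7]
append 7 → [3, 3, 2, 7, 7]
append nums[4]+nums[0] = 7+3 = 10 → [3, 3, 2, 7, 7, 10]
append nums[-1]+nums[0] = 10+3 = 13 → [3, 3, 2, 7, 7, 10, 13]
insert 3 at 0 → [3, 3, 3, 2, 7, 7, 10, 13]
append nums[7]+nums[-1] = 13+13 = 26 → [3, 3, 3, 2, 7, 7, 10, 13, 26]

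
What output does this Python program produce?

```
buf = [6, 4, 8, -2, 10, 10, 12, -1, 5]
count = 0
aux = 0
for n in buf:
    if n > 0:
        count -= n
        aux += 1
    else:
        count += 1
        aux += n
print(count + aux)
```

n=6: >0, count = 0-6 = -6; aux=1
n=4: >0, count = (-6)-4 = -10; aux=2
n=8: >0, count = (-10)-8 = -18; aux=3
n=-2: not >0, count = (-18)+1 = -17; aux=1
n=10: >0, count = (-17)-10 = -27; aux=2
n=10: >0, count = (-27)-10 = -37; aux=3
n=12: >0, count = (-37)-12 = -49; aux=4
n=-1: not >0, count = (-49)+1 = -48; aux=3
n=5: >0, count = (-48)-5 = -53; aux=4
count+aux = (-53)+4 = -49

-49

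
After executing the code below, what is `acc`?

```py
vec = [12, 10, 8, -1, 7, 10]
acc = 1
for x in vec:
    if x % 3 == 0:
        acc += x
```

13

x=12: %3==0, acc = 1+12 = 13
x=10: not %3==0
x=8: not %3==0
x=-1: not %3==0
x=7: not %3==0
x=10: not %3==0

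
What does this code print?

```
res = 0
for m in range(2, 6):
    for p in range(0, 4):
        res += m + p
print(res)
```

80

m=2,p=0: res = 0+2 = 2
m=2,p=1: res = 2+3 = 5
m=2,p=2: res = 5+4 = 9
m=2,p=3: res = 9+5 = 14
m=3,p=0: res = 14+3 = 17
m=3,p=1: res = 17+4 = 21
m=3,p=2: res = 21+5 = 26
m=3,p=3: res = 26+6 = 32
m=4,p=0: res = 32+4 = 36
m=4,p=1: res = 36+5 = 41
m=4,p=2: res = 41+6 = 47
m=4,p=3: res = 47+7 = 54
m=5,p=0: res = 54+5 = 59
m=5,p=1: res = 59+6 = 65
m=5,p=2: res = 65+7 = 72
m=5,p=3: res = 72+8 = 80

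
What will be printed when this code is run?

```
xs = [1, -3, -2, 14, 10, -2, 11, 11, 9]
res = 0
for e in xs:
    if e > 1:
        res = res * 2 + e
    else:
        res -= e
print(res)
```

e=1: not >1, res = 0-1 = -1
e=-3: not >1, res = (-1)-(-3) = 2
e=-2: not >1, res = 2-(-2) = 4
e=14: >1, res = 4*2+14 = 22
e=10: >1, res = 22*2+10 = 54
e=-2: not >1, res = 54-(-2) = 56
e=11: >1, res = 56*2+11 = 123
e=11: >1, res = 123*2+11 = 257
e=9: >1, res = 257*2+9 = 523

523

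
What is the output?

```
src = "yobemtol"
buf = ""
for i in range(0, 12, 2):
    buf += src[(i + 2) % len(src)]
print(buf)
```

i=0: add src[2]='b' → 'b'
i=2: add src[4]='m' → 'bm'
i=4: add src[6]='o' → 'bmo'
i=6: add src[0]='y' → 'bmoy'
i=8: add src[2]='b' → 'bmoyb'
i=10: add src[4]='m' → 'bmoybm'

bmoybm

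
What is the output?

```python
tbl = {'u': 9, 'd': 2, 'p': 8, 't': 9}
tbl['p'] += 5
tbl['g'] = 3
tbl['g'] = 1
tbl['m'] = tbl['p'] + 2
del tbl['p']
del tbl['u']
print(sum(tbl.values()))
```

tbl['p'] = 8+5 = 13 → {'u': 9, 'd': 2, 'p': 13, 't': 9}
tbl['g'] = 3 → {'u': 9, 'd': 2, 'p': 13, 't': 9, 'g': 3}
tbl['g'] = 1 → {'u': 9, 'd': 2, 'p': 13, 't': 9, 'g': 1}
tbl['m'] = tbl['p']+2 = 15 → {'u': 9, 'd': 2, 'p': 13, 't': 9, 'g': 1, 'm': 15}
del 'p' → {'u': 9, 'd': 2, 't': 9, 'g': 1, 'm': 15}
del 'u' → {'d': 2, 't': 9, 'g': 1, 'm': 15}
sum of values = 27

27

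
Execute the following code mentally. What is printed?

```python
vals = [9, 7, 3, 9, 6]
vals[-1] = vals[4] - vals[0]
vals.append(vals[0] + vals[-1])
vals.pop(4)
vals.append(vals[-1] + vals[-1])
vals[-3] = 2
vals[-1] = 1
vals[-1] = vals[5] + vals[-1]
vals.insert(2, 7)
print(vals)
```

vals[-1] = vals[4]-vals[0] = 6-9 = -3 → [9, 7, 3, 9, -3]
append vals[0]+vals[-1] = 9+(-3) = 6 → [9, 7, 3, 9, -3, 6]
pop(4) removes -3 → [9, 7, 3, 9, 6]
append vals[-1]+vals[-1] = 6+6 = 12 → [9, 7, 3, 9, 6, 12]
vals[-3] = 2 → [9, 7, 3, 2, 6, 12]
vals[-1] = 1 → [9, 7, 3, 2, 6, 1]
vals[-1] = vals[5]+vals[-1] = 1+1 = 2 → [9, 7, 3, 2, 6, 2]
insert 7 at 2 → [9, 7, 7, 3, 2, 6, 2]

[9, 7, 7, 3, 2, 6, 2]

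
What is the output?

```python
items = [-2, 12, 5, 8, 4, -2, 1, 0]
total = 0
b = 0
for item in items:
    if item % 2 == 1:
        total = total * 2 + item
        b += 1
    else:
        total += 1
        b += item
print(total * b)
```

572

item=-2: not odd, total = 0+1 = 1; b=-2
item=12: not odd, total = 1+1 = 2; b=10
item=5: odd, total = 2*2+5 = 9; b=11
item=8: not odd, total = 9+1 = 10; b=19
item=4: not odd, total = 10+1 = 11; b=23
item=-2: not odd, total = 11+1 = 12; b=21
item=1: odd, total = 12*2+1 = 25; b=22
item=0: not odd, total = 25+1 = 26; b=22
total*b = 26*22 = 572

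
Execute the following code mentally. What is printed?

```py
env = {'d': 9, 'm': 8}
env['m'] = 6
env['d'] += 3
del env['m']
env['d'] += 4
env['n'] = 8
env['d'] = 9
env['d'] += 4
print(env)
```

env['m'] = 6 → {'d': 9, 'm': 6}
env['d'] = 9+3 = 12 → {'d': 12, 'm': 6}
del 'm' → {'d': 12}
env['d'] = 12+4 = 16 → {'d': 16}
env['n'] = 8 → {'d': 16, 'n': 8}
env['d'] = 9 → {'d': 9, 'n': 8}
env['d'] = 9+4 = 13 → {'d': 13, 'n': 8}

{'d': 13, 'n': 8}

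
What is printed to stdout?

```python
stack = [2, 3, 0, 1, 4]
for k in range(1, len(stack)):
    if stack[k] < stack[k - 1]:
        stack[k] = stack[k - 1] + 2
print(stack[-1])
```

9

k=1: 3>=2, unchanged → [2, 3, 0, 1, 4]
k=2: 0<3, stack[2] = 3+2 = 5 → [2, 3, 5, 1, 4]
k=3: 1<5, stack[3] = 5+2 = 7 → [2, 3, 5, 7, 4]
k=4: 4<7, stack[4] = 7+2 = 9 → [2, 3, 5, 7, 9]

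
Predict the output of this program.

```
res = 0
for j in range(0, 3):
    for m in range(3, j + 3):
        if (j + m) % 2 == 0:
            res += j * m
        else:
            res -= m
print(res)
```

j=1,m=3: even sum, res = 0+3 = 3
j=2,m=3: odd sum, res = 3-3 = 0
j=2,m=4: even sum, res = 0+8 = 8

8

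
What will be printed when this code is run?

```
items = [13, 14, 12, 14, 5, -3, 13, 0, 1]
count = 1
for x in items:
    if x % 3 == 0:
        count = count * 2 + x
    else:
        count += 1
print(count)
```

x=13: not %3==0, count = 1+1 = 2
x=14: not %3==0, count = 2+1 = 3
x=12: %3==0, count = 3*2+12 = 18
x=14: not %3==0, count = 18+1 = 19
x=5: not %3==0, count = 19+1 = 20
x=-3: %3==0, count = 20*2+(-3) = 37
x=13: not %3==0, count = 37+1 = 38
x=0: %3==0, count = 38*2+0 = 76
x=1: not %3==0, count = 76+1 = 77

77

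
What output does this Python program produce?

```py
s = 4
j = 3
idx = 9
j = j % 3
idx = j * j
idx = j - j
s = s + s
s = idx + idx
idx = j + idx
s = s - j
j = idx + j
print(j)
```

j = 3%3 = 0
idx = 0*0 = 0
idx = 0-0 = 0
s = 4+4 = 8
s = 0+0 = 0
idx = 0+0 = 0
s = 0-0 = 0
j = 0+0 = 0

0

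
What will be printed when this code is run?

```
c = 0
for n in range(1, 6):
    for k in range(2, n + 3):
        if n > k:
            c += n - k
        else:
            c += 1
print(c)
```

n=1,k=2: not 1>2, c = 0+1 = 1
n=1,k=3: not 1>3, c = 1+1 = 2
n=2,k=2: not 2>2, c = 2+1 = 3
n=2,k=3: not 2>3, c = 3+1 = 4
n=2,k=4: not 2>4, c = 4+1 = 5
n=3,k=2: 3>2, c = 5+1 = 6
n=3,k=3: not 3>3, c = 6+1 = 7
n=3,k=4: not 3>4, c = 7+1 = 8
n=3,k=5: not 3>5, c = 8+1 = 9
n=4,k=2: 4>2, c = 9+2 = 11
n=4,k=3: 4>3, c = 11+1 = 12
n=4,k=4: not 4>4, c = 12+1 = 13
n=4,k=5: not 4>5, c = 13+1 = 14
n=4,k=6: not 4>6, c = 14+1 = 15
n=5,k=2: 5>2, c = 15+3 = 18
n=5,k=3: 5>3, c = 18+2 = 20
n=5,k=4: 5>4, c = 20+1 = 21
n=5,k=5: not 5>5, c = 21+1 = 22
n=5,k=6: not 5>6, c = 22+1 = 23
n=5,k=7: not 5>7, c = 23+1 = 24

24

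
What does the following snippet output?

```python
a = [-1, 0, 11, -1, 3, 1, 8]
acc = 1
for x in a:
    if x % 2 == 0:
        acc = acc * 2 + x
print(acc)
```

12

x=-1: not even
x=0: even, acc = 1*2+0 = 2
x=11: not even
x=-1: not even
x=3: not even
x=1: not even
x=8: even, acc = 2*2+8 = 12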